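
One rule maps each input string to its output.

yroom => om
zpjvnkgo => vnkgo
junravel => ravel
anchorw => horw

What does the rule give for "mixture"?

ture

In each case the input is transformed by: delete the first 3 characters.
Applying that to "mixture" gives "ture".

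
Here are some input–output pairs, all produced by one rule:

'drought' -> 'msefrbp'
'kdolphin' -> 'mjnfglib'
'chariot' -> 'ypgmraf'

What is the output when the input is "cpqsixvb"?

oqgvtzan

Each output is the input with this applied: shift every letter 2 places backward in the alphabet (wrapping around), then move the first 2 characters to the end (rotate left by 2).
"cpqsixvb" → "anoqgvtz" → "oqgvtzan".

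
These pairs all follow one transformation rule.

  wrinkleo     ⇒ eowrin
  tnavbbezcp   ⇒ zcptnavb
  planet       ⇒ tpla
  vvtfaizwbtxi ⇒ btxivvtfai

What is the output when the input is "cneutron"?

Each output is the input with this applied: swap the front and back halves of the string, then delete the first 2 characters.
Doing the same to "cneutron": "oncneu".

oncneu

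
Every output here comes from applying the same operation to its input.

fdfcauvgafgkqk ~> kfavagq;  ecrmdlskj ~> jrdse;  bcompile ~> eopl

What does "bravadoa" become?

What's happening: swap the first and last characters, then keep every other character starting from the first (positions 1st, 3rd, 5th, ...).
On "bravadoa": the first step gives "aravadob", and the second then gives "aaao".

aaao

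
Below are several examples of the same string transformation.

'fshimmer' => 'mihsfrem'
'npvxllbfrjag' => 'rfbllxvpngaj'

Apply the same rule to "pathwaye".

The pattern: reverse the string, then move the first 3 characters to the end (rotate left by 3).
Applying both steps to "pathwaye": "eyawhtap", then "whtapeya".

whtapeya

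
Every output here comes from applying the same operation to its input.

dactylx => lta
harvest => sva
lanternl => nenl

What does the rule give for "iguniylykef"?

eyyng

The pattern: reverse the string, then keep every other character starting from the second (positions 2nd, 4th, 6th, ...).
"iguniylykef" → "eyyng".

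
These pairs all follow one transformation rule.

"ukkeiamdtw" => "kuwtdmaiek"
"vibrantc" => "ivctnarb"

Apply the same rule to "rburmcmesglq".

The rule is to reverse the string, then move the last 2 characters to the front (rotate right by 2).
Working it through for "rburmcmesglq": intermediate "qlgsemcmrubr", final "brqlgsemcmru".

brqlgsemcmru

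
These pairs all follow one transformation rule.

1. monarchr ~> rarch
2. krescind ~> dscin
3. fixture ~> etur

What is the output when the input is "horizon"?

nizo

The pattern: delete the first 3 characters, then move the last character to the front.
For "horizon" the result is "nizo".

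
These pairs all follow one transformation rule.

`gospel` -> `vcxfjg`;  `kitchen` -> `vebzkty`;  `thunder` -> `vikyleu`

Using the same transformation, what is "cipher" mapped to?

Looking at the pairs, the operation is to move the last 2 characters to the front (rotate right by 2), then shift every letter 9 places backward in the alphabet (wrapping around).
For "cipher", step one produces "erciph"; step two turns that into "vitzgy".
(Check on "gospel": → "elgosp" → "vcxfjg" ✓)

vitzgy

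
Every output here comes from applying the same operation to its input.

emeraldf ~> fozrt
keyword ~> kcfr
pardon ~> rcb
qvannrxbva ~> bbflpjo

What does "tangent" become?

usbh

The rule is to shift every letter 12 places backward in the alphabet (wrapping around), then delete the first 3 characters.
Applying both steps to "tangent": "hobusbh", then "usbh".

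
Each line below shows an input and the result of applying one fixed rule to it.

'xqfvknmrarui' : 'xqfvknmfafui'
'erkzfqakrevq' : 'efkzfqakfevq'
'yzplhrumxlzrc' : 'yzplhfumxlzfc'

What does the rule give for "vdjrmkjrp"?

vdjfmkjfp

Each output is the input with this applied: replace every "r" with "f".
Applying that to "vdjrmkjrp" gives "vdjfmkjfp".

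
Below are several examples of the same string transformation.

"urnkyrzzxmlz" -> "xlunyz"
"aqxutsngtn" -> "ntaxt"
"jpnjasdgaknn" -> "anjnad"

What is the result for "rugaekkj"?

The rule is to keep every other character starting from the first (positions 1st, 3rd, 5th, ...), then move the last 2 characters to the front (rotate right by 2).
Starting from "rugaekkj": after the first operation, "rgek"; after the second, "ekrg".

ekrg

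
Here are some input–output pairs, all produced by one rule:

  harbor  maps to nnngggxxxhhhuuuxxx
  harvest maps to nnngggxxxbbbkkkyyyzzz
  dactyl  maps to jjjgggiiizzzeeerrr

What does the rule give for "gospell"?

mmmuuuyyyvvvkkkrrrrrr

Looking at the pairs, the operation is to repeat every character 3 times, then shift every letter 6 places forward in the alphabet (wrapping around).
For "gospell", step one produces "gggooossspppeeellllll"; step two turns that into "mmmuuuyyyvvvkkkrrrrrr".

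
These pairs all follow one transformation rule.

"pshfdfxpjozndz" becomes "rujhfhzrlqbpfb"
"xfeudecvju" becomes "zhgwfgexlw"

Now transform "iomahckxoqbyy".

The rule is to shift every letter 2 places forward in the alphabet (wrapping around).
Doing the same to "iomahckxoqbyy": "kqocjemzqsdaa".

kqocjemzqsdaa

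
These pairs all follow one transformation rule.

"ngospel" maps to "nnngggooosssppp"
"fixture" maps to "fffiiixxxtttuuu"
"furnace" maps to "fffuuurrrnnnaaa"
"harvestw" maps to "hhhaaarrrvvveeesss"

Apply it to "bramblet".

bbbrrraaammmbbblll

The transformation: delete the last 2 characters, then repeat every character 3 times.
On "bramblet": the first step gives "brambl", and the second then gives "bbbrrraaammmbbblll".
(Check on "harvestw": → "harves" → "hhhaaarrrvvveeesss" ✓)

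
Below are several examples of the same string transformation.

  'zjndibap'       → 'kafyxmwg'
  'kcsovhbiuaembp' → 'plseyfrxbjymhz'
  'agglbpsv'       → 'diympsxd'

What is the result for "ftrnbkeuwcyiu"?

Rule — move the first 2 characters to the end (rotate left by 2), then shift every letter 3 places backward in the alphabet (wrapping around).
For "ftrnbkeuwcyiu", step one produces "rnbkeuwcyiuft"; step two turns that into "okyhbrtzvfrcq".

okyhbrtzvfrcq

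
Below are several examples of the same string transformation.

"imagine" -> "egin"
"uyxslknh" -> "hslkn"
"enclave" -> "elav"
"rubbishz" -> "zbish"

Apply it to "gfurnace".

In each case the input is transformed by: delete the first 3 characters, then move the last character to the front.
So "gfurnace" becomes "ernac".

ernac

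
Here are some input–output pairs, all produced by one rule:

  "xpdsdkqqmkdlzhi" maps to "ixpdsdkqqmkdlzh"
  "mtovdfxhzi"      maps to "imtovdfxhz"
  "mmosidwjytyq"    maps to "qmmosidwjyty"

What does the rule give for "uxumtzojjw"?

wuxumtzojj

The rule is to move the last character to the front.
Doing the same to "uxumtzojjw": "wuxumtzojj".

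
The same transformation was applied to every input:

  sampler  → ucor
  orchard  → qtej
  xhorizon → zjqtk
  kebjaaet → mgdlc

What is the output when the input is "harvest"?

jctx

In each case the input is transformed by: delete the last 3 characters, then shift every letter 2 places forward in the alphabet (wrapping around).
On "harvest" that produces "jctx".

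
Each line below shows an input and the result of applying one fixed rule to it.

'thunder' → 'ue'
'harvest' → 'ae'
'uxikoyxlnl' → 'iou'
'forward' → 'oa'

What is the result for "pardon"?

In each case the input is transformed by: swap the first and last characters, then keep only the vowels.
Applying both steps to "pardon": "nardop", then "ao".

ao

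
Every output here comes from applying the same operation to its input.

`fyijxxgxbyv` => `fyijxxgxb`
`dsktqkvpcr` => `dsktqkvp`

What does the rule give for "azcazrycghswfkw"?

The transformation: delete the last 2 characters.
On "azcazrycghswfkw" that produces "azcazrycghswf".

azcazrycghswf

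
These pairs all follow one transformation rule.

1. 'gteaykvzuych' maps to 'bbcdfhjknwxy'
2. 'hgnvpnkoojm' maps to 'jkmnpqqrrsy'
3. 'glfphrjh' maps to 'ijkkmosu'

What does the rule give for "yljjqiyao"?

Rule — shift every letter 3 places forward in the alphabet (wrapping around), then sort the characters into alphabetical order.
"yljjqiyao" → "bommtlbdr" → "bbdlmmort".

bbdlmmort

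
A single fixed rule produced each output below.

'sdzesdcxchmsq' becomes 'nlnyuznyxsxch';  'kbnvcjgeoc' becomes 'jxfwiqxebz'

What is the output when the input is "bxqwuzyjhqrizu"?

upwslrputeclmd

Each output is the input with this applied: shift every letter 5 places backward in the alphabet (wrapping around), then move the last 2 characters to the front (rotate right by 2).
Working it through for "bxqwuzyjhqrizu": intermediate "wslrputeclmdup", final "upwslrputeclmd".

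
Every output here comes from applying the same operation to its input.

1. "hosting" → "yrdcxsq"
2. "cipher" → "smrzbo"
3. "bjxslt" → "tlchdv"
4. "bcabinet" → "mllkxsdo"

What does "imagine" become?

Each output is the input with this applied: swap each adjacent pair of characters (1↔2, 3↔4, ...), then shift every letter 10 places forward in the alphabet (wrapping around).
Applying both steps to "imagine": "miganie", then "wsqkxso".

wsqkxso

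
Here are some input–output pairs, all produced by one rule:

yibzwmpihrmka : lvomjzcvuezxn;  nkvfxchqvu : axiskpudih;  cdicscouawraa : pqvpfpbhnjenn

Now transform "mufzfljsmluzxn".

zhsmsywfzyhmka

The pattern: shift every letter 13 places forward in the alphabet (wrapping around) — i.e. ROT13.
For "mufzfljsmluzxn" the result is "zhsmsywfzyhmka".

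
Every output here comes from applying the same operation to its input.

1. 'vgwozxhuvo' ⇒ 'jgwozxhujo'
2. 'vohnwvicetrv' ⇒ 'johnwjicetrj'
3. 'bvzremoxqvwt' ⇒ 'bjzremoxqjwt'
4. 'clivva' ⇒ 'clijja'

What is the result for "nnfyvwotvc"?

The rule is to replace every "v" with "j".
"nnfyvwotvc" → "nnfyjwotjc".

nnfyjwotjc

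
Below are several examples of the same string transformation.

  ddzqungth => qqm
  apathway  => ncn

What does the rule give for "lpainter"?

Each output is the input with this applied: shift every letter 13 places forward in the alphabet (wrapping around) — i.e. ROT13, then keep only the first 3 characters.
So "lpainter" becomes "ycn".

ycn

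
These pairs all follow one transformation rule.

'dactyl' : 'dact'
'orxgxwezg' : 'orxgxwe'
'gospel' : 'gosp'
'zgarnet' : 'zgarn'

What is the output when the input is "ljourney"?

Rule — delete the last 2 characters.
For "ljourney" the result is "ljourn".

ljourn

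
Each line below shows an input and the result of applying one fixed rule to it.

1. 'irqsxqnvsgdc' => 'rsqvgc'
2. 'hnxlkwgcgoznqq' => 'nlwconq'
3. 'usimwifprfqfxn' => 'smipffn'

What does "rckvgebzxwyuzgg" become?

The pattern: keep every other character starting from the second (positions 2nd, 4th, 6th, ...).
So "rckvgebzxwyuzgg" becomes "cvezwug".

cvezwug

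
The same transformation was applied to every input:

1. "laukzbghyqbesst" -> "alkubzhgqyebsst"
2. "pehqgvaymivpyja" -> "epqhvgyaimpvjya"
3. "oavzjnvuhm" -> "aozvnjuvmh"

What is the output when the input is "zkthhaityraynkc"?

Each output is the input with this applied: swap each adjacent pair of characters (1↔2, 3↔4, ...).
Doing the same to "zkthhaityraynkc": "kzhtahtiryyaknc".

kzhtahtiryyaknc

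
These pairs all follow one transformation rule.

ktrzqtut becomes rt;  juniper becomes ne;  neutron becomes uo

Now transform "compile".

ml

In each case the input is transformed by: keep one character in every 3, starting at position 3 (positions 3rd, 6th, 9th, ...).
Applying that to "compile" gives "ml".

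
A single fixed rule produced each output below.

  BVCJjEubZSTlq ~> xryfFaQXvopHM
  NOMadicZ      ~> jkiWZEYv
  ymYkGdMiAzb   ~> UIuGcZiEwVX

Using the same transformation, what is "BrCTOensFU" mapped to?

xNypkAJObq

The pattern: shift every letter 4 places backward in the alphabet (wrapping around), then flip the case of every letter.
Starting from "BrCTOensFU": after the first operation, "XnYPKajoBQ"; after the second, "xNypkAJObq".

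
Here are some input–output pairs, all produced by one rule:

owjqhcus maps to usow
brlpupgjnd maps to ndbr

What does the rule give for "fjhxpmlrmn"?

Looking at the pairs, the operation is to move the last 2 characters to the front (rotate right by 2), then keep only the first 4 characters.
For "fjhxpmlrmn" the result is "mnfj".

mnfj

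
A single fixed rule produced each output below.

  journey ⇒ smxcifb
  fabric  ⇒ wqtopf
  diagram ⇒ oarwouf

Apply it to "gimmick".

What's happening: shift every letter 12 places backward in the alphabet (wrapping around), then move the last 2 characters to the front (rotate right by 2).
Doing the same to "gimmick": "qyuwaaw".

qyuwaaw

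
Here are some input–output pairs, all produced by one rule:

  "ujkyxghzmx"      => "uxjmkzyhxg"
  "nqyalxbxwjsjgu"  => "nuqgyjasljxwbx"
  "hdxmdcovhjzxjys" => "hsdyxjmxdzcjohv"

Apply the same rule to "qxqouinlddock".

qkxcqoodudiln

The transformation: take characters alternately from the front and the back (1st, last, 2nd, 2nd-last, ...).
On "qxqouinlddock" that produces "qkxcqoodudiln".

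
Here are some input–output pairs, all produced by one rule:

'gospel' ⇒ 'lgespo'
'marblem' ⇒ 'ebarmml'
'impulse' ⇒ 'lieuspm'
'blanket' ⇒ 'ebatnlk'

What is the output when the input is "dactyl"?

dcaytl

Looking at the pairs, the operation is to sort the characters into reverse alphabetical order, then move the last 3 characters to the front (rotate right by 3).
For "dactyl", step one produces "ytldca"; step two turns that into "dcaytl".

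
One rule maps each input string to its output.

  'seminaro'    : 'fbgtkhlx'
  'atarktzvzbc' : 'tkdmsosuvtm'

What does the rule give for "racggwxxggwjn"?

vzzpqqzzpcgkt

The transformation: move the first 2 characters to the end (rotate left by 2), then shift every letter 7 places backward in the alphabet (wrapping around).
On "racggwxxggwjn": the first step gives "cggwxxggwjnra", and the second then gives "vzzpqqzzpcgkt".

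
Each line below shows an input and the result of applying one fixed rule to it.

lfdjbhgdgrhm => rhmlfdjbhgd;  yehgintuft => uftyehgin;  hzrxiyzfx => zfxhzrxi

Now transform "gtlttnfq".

nfqgtlt

Rule — move the last 3 characters to the front (rotate right by 3), then delete the last character.
Starting from "gtlttnfq": after the first operation, "nfqgtltt"; after the second, "nfqgtlt".
(Check on "yehgintuft": → "uftyehgint" → "uftyehgin" ✓)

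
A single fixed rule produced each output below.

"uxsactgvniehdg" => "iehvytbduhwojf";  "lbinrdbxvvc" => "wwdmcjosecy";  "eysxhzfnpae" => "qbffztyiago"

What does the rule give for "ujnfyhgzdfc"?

What's happening: shift every letter 1 place forward in the alphabet (wrapping around), then move the last 3 characters to the front (rotate right by 3).
Doing the same to "ujnfyhgzdfc": "egdvkogziha".

egdvkogziha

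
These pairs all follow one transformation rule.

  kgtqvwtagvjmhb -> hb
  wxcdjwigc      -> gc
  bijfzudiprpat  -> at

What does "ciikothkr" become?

Each output is the input with this applied: keep only the last 2 characters.
"ciikothkr" → "kr".

kr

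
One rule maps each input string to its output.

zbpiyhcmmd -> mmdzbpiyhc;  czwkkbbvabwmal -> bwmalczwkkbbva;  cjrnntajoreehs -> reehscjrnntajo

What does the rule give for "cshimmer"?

The transformation: move the first 2 characters to the end (rotate left by 2), then swap the front and back halves of the string.
Starting from "cshimmer": after the first operation, "himmercs"; after the second, "ercshimm".

ercshimm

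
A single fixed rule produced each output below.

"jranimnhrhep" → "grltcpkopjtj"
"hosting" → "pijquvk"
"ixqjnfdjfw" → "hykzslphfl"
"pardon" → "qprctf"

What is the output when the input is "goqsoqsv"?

uxiqsuqs

Rule — shift every letter 2 places forward in the alphabet (wrapping around), then move the last 2 characters to the front (rotate right by 2).
On "goqsoqsv": the first step gives "iqsuqsux", and the second then gives "uxiqsuqs".
(Check on "jranimnhrhep": → "ltcpkopjtjgr" → "grltcpkopjtj" ✓)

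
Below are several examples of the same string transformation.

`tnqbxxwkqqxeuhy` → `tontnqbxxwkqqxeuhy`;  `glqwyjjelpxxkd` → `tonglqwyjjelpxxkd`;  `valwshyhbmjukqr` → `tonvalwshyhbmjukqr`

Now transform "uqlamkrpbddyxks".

tonuqlamkrpbddyxks

The rule is to prepend "ton".
"uqlamkrpbddyxks" → "tonuqlamkrpbddyxks".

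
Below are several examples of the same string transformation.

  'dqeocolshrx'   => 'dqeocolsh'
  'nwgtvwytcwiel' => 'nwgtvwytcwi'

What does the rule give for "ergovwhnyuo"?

What's happening: delete the last 2 characters.
So "ergovwhnyuo" becomes "ergovwhny".

ergovwhny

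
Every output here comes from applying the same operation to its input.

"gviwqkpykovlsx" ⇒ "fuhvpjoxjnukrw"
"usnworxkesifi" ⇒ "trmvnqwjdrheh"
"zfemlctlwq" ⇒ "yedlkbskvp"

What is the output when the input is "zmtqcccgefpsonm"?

ylspbbbfdeornml

What's happening: shift every letter 1 place backward in the alphabet (wrapping around).
So "zmtqcccgefpsonm" becomes "ylspbbbfdeornml".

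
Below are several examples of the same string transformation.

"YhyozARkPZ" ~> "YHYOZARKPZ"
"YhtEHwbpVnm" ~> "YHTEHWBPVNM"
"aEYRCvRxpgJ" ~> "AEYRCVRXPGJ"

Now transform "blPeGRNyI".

BLPEGRNYI

Looking at the pairs, the operation is to convert every letter to uppercase.
Doing the same to "blPeGRNyI": "BLPEGRNYI".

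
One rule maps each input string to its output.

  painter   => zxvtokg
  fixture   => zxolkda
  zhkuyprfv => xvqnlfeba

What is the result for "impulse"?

The pattern: shift every letter 6 places forward in the alphabet (wrapping around), then sort the characters into reverse alphabetical order.
"impulse" → "osvaryk" → "yvsroka".

yvsroka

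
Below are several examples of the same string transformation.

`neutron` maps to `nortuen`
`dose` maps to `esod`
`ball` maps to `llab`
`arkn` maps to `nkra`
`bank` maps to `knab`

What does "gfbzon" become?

nozbfg

The pattern: reverse the string.
Applying that to "gfbzon" gives "nozbfg".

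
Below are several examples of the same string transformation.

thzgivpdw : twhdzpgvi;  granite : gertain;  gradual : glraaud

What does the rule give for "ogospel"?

The pattern: take characters alternately from the front and the back (1st, last, 2nd, 2nd-last, ...).
Doing the same to "ogospel": "olgeops".

olgeops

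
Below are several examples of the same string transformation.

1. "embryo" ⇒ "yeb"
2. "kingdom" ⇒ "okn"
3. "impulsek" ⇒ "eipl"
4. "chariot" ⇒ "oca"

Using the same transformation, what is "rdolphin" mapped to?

Looking at the pairs, the operation is to move the last 3 characters to the front (rotate right by 3), then keep every other character starting from the second (positions 2nd, 4th, 6th, ...).
On "rdolphin": the first step gives "hinrdolp", and the second then gives "irop".

irop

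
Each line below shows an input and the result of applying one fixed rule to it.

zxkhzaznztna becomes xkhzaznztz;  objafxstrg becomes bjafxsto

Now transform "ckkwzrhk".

kkwzrc

What's happening: delete the last 2 characters, then move the first character to the end.
For "ckkwzrhk", step one produces "ckkwzr"; step two turns that into "kkwzrc".
(Check on "objafxstrg": → "objafxst" → "bjafxsto" ✓)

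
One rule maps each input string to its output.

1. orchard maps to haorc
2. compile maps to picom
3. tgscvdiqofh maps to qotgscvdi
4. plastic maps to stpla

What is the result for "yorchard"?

Rule — delete the last 2 characters, then move the last 2 characters to the front (rotate right by 2).
For "yorchard", step one produces "yorcha"; step two turns that into "hayorc".
(Check on "tgscvdiqofh": → "tgscvdiqo" → "qotgscvdi" ✓)

hayorc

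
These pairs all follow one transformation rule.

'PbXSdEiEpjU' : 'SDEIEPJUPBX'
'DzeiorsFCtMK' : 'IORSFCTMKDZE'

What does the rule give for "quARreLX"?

RRELXQUA

The rule is to move the first 3 characters to the end (rotate left by 3), then convert every letter to uppercase.
For "quARreLX", step one produces "RreLXquA"; step two turns that into "RRELXQUA".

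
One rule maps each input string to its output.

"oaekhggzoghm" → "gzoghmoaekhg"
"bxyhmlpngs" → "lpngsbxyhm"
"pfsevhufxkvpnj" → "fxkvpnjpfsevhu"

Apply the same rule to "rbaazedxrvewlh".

The rule is to swap the front and back halves of the string.
So "rbaazedxrvewlh" becomes "xrvewlhrbaazed".

xrvewlhrbaazed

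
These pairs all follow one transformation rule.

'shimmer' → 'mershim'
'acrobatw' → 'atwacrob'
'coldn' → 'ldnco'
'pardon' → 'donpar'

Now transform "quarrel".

Each output is the input with this applied: move the last 3 characters to the front (rotate right by 3).
For "quarrel" the result is "relquar".

relquar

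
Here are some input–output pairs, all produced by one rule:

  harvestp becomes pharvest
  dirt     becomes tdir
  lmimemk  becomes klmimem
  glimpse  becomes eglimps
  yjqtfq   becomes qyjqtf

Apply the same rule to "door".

The transformation: move the last character to the front.
For "door" the result is "rdoo".

rdoo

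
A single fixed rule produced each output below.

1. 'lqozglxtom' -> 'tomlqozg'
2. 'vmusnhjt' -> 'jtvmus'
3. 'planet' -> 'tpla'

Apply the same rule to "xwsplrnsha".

In each case the input is transformed by: swap the front and back halves of the string, then delete the first 2 characters.
"xwsplrnsha" → "rnshaxwspl" → "shaxwspl".

shaxwspl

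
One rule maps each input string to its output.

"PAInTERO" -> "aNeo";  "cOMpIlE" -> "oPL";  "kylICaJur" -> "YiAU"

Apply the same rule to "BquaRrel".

QARL

Each output is the input with this applied: flip the case of every letter, then keep every other character starting from the second (positions 2nd, 4th, 6th, ...).
For "BquaRrel", step one produces "bQUArREL"; step two turns that into "QARL".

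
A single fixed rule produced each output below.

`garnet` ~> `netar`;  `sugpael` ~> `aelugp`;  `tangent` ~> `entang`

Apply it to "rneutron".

ronneut

The rule is to delete the first character, then move the last 3 characters to the front (rotate right by 3).
On "rneutron": the first step gives "neutron", and the second then gives "ronneut".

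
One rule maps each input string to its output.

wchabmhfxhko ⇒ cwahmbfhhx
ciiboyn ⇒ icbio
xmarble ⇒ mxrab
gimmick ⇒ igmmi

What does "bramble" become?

rbmab

The rule is to delete the last 2 characters, then swap each adjacent pair of characters (1↔2, 3↔4, ...).
Applying that to "bramble" gives "rbmab".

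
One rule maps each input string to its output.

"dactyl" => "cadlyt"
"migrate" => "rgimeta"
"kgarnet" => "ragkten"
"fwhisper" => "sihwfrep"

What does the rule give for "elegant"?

The transformation: move the last 3 characters to the front (rotate right by 3), then reverse the string.
Working it through for "elegant": intermediate "anteleg", final "geletna".
(Check on "migrate": → "atemigr" → "rgimeta" ✓)

geletna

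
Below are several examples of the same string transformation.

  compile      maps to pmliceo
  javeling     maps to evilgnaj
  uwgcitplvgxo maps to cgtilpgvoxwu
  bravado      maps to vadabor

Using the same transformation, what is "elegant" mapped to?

The rule is to move the first 2 characters to the end (rotate left by 2), then swap each adjacent pair of characters (1↔2, 3↔4, ...).
Starting from "elegant": after the first operation, "egantel"; after the second, "genaetl".

genaetl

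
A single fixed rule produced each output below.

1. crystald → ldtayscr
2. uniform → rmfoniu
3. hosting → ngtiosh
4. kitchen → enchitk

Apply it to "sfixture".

Each output is the input with this applied: reverse the string, then swap each adjacent pair of characters (1↔2, 3↔4, ...).
"sfixture" → "erutxifs" → "retuixsf".

retuixsf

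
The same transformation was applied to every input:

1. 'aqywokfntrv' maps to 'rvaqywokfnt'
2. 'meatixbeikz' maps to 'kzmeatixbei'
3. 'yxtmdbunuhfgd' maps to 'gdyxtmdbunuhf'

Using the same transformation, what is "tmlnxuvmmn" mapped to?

The rule is to move the last 2 characters to the front (rotate right by 2).
Doing the same to "tmlnxuvmmn": "mntmlnxuvm".

mntmlnxuvm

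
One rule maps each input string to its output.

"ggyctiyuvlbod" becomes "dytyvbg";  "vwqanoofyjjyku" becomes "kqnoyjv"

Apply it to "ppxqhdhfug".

Rule — keep every other character starting from the first (positions 1st, 3rd, 5th, ...), then swap the first and last characters.
Starting from "ppxqhdhfug": after the first operation, "pxhhu"; after the second, "uxhhp".

uxhhp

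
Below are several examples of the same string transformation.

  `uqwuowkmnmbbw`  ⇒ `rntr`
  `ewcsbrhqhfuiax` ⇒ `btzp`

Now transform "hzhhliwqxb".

ewee

The transformation: shift every letter 3 places backward in the alphabet (wrapping around), then keep only the first 4 characters.
Starting from "hzhhliwqxb": after the first operation, "eweeiftnuy"; after the second, "ewee".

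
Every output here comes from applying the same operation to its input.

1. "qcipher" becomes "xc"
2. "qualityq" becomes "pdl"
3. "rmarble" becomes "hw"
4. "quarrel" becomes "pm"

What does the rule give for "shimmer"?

ch

What's happening: shift every letter 5 places backward in the alphabet (wrapping around), then keep one character in every 3, starting at position 2 (positions 2nd, 5th, 8th, ...).
Starting from "shimmer": after the first operation, "ncdhhzm"; after the second, "ch".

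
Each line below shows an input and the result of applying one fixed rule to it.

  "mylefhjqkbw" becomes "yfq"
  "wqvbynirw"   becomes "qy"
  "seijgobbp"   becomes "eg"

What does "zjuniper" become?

What's happening: keep one character in every 3, starting at position 2 (positions 2nd, 5th, 8th, ...), then delete the last character.
Applying that to "zjuniper" gives "ji".

ji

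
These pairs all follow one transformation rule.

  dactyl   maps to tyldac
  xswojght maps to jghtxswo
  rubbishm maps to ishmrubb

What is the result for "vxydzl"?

What's happening: swap the front and back halves of the string.
On "vxydzl" that produces "dzlvxy".

dzlvxy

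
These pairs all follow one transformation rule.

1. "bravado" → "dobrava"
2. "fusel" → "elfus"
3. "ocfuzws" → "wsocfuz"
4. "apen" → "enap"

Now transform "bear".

arbe

The transformation: move the last 2 characters to the front (rotate right by 2).
Doing the same to "bear": "arbe".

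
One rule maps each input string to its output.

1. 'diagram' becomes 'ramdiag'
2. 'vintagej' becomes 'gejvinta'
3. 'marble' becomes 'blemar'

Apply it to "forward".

ardforw

Looking at the pairs, the operation is to move the last 3 characters to the front (rotate right by 3).
For "forward" the result is "ardforw".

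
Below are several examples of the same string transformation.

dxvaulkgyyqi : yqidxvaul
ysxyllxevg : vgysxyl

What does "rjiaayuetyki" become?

ykirjiaay

The pattern: swap the front and back halves of the string, then delete the first 3 characters.
Applying both steps to "rjiaayuetyki": "uetykirjiaay", then "ykirjiaay".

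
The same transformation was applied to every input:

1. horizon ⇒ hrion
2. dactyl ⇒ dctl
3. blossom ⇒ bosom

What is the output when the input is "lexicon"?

lxion

Each output is the input with this applied: double every character, then keep one character in every 3, starting at position 2 (positions 2nd, 5th, 8th, ...).
Working it through for "lexicon": intermediate "lleexxiiccoonn", final "lxion".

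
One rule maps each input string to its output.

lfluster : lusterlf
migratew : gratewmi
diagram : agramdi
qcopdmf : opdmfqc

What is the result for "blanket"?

anketbl

Looking at the pairs, the operation is to move the first 2 characters to the end (rotate left by 2).
Applying that to "blanket" gives "anketbl".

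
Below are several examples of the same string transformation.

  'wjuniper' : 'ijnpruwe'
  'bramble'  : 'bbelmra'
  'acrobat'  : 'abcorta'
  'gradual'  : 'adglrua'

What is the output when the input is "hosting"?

What's happening: sort the characters into alphabetical order, then move the first character to the end.
"hosting" → "ghinost" → "hinostg".

hinostg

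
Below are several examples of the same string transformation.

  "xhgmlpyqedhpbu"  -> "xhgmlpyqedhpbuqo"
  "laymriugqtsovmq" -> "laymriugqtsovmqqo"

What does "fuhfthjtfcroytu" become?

fuhfthjtfcroytuqo

Looking at the pairs, the operation is to append "qo".
Applying that to "fuhfthjtfcroytu" gives "fuhfthjtfcroytuqo".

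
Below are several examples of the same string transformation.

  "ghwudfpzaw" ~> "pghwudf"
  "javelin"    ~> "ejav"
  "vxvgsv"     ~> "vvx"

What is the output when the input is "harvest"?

The pattern: delete the last 3 characters, then move the last character to the front.
For "harvest", step one produces "harv"; step two turns that into "vhar".

vhar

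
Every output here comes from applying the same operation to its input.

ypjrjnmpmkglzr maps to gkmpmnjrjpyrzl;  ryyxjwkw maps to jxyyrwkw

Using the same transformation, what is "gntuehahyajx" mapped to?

Rule — move the last 3 characters to the front (rotate right by 3), then reverse the string.
On "gntuehahyajx": the first step gives "ajxgntuehahy", and the second then gives "yhaheutngxja".

yhaheutngxja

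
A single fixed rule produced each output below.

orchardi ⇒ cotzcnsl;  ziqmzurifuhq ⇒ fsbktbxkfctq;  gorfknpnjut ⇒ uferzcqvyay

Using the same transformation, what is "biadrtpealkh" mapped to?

wvsmtloceapl

The pattern: shift every letter 11 places forward in the alphabet (wrapping around), then move the last 3 characters to the front (rotate right by 3).
Starting from "biadrtpealkh": after the first operation, "mtloceaplwvs"; after the second, "wvsmtloceapl".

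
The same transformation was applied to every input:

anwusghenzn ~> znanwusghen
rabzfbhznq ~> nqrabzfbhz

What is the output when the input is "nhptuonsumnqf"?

Each output is the input with this applied: move the last 2 characters to the front (rotate right by 2).
On "nhptuonsumnqf" that produces "qfnhptuonsumn".

qfnhptuonsumn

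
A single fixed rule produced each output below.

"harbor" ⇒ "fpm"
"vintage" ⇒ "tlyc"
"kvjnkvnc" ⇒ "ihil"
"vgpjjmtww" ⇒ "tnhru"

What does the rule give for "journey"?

Looking at the pairs, the operation is to keep every other character starting from the first (positions 1st, 3rd, 5th, ...), then shift every letter 2 places backward in the alphabet (wrapping around).
"journey" → "juny" → "hslw".

hslw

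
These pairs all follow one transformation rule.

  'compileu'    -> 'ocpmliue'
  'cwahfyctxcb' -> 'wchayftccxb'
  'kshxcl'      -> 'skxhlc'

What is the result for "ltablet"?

tlbaelt

The transformation: swap each adjacent pair of characters (1↔2, 3↔4, ...).
"ltablet" → "tlbaelt".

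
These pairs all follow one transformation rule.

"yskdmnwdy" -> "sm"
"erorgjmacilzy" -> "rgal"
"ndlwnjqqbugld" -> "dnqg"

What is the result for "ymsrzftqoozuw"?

mzqz

Looking at the pairs, the operation is to delete the last 2 characters, then keep one character in every 3, starting at position 2 (positions 2nd, 5th, 8th, ...).
For "ymsrzftqoozuw" the result is "mzqz".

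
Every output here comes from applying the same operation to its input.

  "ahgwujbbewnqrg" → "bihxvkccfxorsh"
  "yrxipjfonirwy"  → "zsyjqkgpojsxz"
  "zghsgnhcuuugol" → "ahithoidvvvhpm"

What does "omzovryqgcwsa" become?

pnapwszrhdxtb

Looking at the pairs, the operation is to shift every letter 1 place forward in the alphabet (wrapping around).
On "omzovryqgcwsa" that produces "pnapwszrhdxtb".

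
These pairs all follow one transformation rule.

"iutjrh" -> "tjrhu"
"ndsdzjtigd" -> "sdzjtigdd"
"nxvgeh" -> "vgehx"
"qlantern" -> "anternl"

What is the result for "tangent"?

ngenta

Each output is the input with this applied: delete the first character, then move the first character to the end.
"tangent" → "angent" → "ngenta".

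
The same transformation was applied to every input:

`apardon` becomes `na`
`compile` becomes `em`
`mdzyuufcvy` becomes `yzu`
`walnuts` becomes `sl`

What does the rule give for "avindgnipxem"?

The transformation: move the last 2 characters to the front (rotate right by 2), then keep one character in every 3, starting at position 2 (positions 2nd, 5th, 8th, ...).
Applying both steps to "avindgnipxem": "emavindgnipx", then "migp".

migp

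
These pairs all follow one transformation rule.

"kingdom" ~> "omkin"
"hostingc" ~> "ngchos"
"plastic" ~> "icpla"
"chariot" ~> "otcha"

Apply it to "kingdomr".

The transformation: move the first 3 characters to the end (rotate left by 3), then delete the first 2 characters.
"kingdomr" → "omrkin".

omrkin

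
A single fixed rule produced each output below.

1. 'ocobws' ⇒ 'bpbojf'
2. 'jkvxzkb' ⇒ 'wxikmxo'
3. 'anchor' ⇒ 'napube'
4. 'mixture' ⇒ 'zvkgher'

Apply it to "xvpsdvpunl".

The transformation: shift every letter 13 places forward in the alphabet (wrapping around) — i.e. ROT13.
On "xvpsdvpunl" that produces "kicfqichay".

kicfqichay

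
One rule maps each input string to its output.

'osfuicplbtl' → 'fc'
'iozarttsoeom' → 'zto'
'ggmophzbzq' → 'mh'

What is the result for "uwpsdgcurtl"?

pg

The rule is to keep one character in every 3, starting at position 3 (positions 3rd, 6th, 9th, ...), then delete the last character.
"uwpsdgcurtl" → "pgr" → "pg".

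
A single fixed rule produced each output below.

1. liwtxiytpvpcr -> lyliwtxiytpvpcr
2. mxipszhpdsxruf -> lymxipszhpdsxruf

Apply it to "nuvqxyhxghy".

lynuvqxyhxghy

The rule is to prepend "ly".
Applying that to "nuvqxyhxghy" gives "lynuvqxyhxghy".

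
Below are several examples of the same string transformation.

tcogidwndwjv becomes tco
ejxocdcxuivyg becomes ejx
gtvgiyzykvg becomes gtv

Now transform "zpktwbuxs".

zpk

What's happening: keep only the first 3 characters.
Applying that to "zpktwbuxs" gives "zpk".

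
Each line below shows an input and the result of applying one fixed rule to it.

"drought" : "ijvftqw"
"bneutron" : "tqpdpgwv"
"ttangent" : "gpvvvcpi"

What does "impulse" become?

Looking at the pairs, the operation is to move the last 3 characters to the front (rotate right by 3), then shift every letter 2 places forward in the alphabet (wrapping around).
On "impulse": the first step gives "lseimpu", and the second then gives "nugkorw".

nugkorw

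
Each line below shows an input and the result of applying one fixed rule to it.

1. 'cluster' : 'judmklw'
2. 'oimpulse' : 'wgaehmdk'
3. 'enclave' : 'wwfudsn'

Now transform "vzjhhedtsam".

enrbzzwvlks

Rule — shift every letter 8 places backward in the alphabet (wrapping around), then move the last character to the front.
Applying both steps to "vzjhhedtsam": "nrbzzwvlkse", then "enrbzzwvlks".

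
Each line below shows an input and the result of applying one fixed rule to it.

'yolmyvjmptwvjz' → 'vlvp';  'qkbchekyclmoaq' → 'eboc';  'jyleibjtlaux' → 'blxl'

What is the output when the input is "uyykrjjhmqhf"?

jyfm

The rule is to keep one character in every 3, starting at position 3 (positions 3rd, 6th, 9th, ...), then swap each adjacent pair of characters (1↔2, 3↔4, ...).
"uyykrjjhmqhf" → "yjmf" → "jyfm".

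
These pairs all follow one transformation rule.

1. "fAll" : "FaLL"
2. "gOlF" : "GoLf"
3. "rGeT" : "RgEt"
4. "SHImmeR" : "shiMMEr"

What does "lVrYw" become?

What's happening: flip the case of every letter.
Applying that to "lVrYw" gives "LvRyW".

LvRyW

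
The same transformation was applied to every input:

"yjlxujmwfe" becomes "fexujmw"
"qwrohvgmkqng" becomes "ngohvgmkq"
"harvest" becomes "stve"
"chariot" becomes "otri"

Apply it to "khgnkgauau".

The rule is to delete the first 3 characters, then move the last 2 characters to the front (rotate right by 2).
For "khgnkgauau", step one produces "nkgauau"; step two turns that into "aunkgau".

aunkgau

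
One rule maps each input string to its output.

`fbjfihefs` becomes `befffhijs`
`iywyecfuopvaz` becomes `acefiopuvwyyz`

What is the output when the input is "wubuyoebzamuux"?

abbemouuuuwxyz

The rule is to sort the characters into alphabetical order.
"wubuyoebzamuux" → "abbemouuuuwxyz".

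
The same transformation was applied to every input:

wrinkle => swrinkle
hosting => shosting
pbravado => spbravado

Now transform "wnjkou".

Looking at the pairs, the operation is to prepend "s".
On "wnjkou" that produces "swnjkou".

swnjkou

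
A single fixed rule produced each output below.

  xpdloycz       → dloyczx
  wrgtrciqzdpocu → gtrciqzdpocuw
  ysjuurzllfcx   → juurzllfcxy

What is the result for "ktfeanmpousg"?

Each output is the input with this applied: move the first character to the end, then delete the first character.
Working it through for "ktfeanmpousg": intermediate "tfeanmpousgk", final "feanmpousgk".

feanmpousgk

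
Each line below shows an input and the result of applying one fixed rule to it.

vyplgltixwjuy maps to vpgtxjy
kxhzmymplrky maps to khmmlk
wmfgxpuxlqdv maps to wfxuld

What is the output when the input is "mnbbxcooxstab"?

mbxoxtb

Looking at the pairs, the operation is to keep every other character starting from the first (positions 1st, 3rd, 5th, ...).
"mnbbxcooxstab" → "mbxoxtb".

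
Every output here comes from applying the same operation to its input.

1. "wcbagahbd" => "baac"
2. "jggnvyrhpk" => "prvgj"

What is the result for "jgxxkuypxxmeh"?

The rule is to reverse the string, then keep every other character starting from the second (positions 2nd, 4th, 6th, ...).
So "jgxxkuypxxmeh" becomes "expuxg".

expuxg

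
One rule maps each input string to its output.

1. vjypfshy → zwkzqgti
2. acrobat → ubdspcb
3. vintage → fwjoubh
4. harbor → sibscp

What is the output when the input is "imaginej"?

Each output is the input with this applied: move the last character to the front, then shift every letter 1 place forward in the alphabet (wrapping around).
On "imaginej" that produces "kjnbhjof".

kjnbhjof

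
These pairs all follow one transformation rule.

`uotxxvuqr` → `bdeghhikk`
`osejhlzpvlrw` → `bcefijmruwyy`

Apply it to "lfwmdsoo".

bbfjqsyz

The transformation: shift every letter 13 places forward in the alphabet (wrapping around) — i.e. ROT13, then sort the characters into alphabetical order.
Doing the same to "lfwmdsoo": "bbfjqsyz".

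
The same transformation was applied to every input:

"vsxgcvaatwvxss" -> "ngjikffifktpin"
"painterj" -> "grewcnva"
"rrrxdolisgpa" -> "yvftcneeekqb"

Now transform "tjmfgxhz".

The pattern: swap the front and back halves of the string, then shift every letter 13 places forward in the alphabet (wrapping around) — i.e. ROT13.
Applying that to "tjmfgxhz" gives "tkumgwzs".

tkumgwzs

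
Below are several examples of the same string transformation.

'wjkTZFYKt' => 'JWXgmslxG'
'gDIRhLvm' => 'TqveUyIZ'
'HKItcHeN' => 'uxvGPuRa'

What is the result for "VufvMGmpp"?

iHSIztZCC

Each output is the input with this applied: shift every letter 13 places forward in the alphabet (wrapping around) — i.e. ROT13, then flip the case of every letter.
For "VufvMGmpp", step one produces "IhsiZTzcc"; step two turns that into "iHSIztZCC".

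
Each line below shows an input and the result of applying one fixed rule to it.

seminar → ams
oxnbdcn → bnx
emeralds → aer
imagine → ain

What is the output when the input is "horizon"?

hoz

The transformation: sort the characters into alphabetical order, then keep one character in every 3, starting at position 1 (positions 1st, 4th, 7th, ...).
"horizon" → "hinoorz" → "hoz".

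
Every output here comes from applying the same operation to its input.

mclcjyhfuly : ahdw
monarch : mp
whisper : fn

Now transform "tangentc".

The transformation: shift every letter 2 places backward in the alphabet (wrapping around), then keep one character in every 3, starting at position 2 (positions 2nd, 5th, 8th, ...).
Starting from "tangentc": after the first operation, "ryleclra"; after the second, "yca".
(Check on "mclcjyhfuly": → "kajahwfdsjw" → "ahdw" ✓)

yca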